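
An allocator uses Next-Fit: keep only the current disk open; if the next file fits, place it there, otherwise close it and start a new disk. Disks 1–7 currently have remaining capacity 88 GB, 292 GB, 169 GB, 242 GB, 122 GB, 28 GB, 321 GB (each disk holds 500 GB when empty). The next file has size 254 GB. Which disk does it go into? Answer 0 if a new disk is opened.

7

Next-Fit only looks at disk 7, which has 321 GB free.
254 GB fits there.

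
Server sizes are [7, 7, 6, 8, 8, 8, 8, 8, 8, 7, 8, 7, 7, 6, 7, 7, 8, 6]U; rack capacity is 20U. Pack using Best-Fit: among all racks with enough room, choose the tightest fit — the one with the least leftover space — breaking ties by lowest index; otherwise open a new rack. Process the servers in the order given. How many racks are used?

Put 7U in rack 1; 13U remain.
Put 7U in rack 1; 6U remain.
Put 6U in rack 1; 0U remain.
Put 8U in rack 2; 12U remain.
Put 8U in rack 2; 4U remain.
Put 8U in rack 3; 12U remain.
Put 8U in rack 3; 4U remain.
Put 8U in rack 4; 12U remain.
Put 8U in rack 4; 4U remain.
Put 7U in rack 5; 13U remain.
Put 8U in rack 5; 5U remain.
Put 7U in rack 6; 13U remain.
Put 7U in rack 6; 6U remain.
Put 6U in rack 6; 0U remain.
Put 7U in rack 7; 13U remain.
Put 7U in rack 7; 6U remain.
Put 8U in rack 8; 12U remain.
Put 6U in rack 7; 0U remain.

8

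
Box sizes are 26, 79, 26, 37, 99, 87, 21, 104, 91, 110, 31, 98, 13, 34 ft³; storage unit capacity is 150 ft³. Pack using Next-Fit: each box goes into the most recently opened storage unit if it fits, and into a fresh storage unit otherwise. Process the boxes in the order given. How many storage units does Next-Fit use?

Put 26 ft³ in storage unit 1; 124 ft³ remain.
Put 79 ft³ in storage unit 1; 45 ft³ remain.
Put 26 ft³ in storage unit 1; 19 ft³ remain.
Put 37 ft³ in storage unit 2; 113 ft³ remain.
Put 99 ft³ in storage unit 2; 14 ft³ remain.
Put 87 ft³ in storage unit 3; 63 ft³ remain.
Put 21 ft³ in storage unit 3; 42 ft³ remain.
Put 104 ft³ in storage unit 4; 46 ft³ remain.
Put 91 ft³ in storage unit 5; 59 ft³ remain.
Put 110 ft³ in storage unit 6; 40 ft³ remain.
Put 31 ft³ in storage unit 6; 9 ft³ remain.
Put 98 ft³ in storage unit 7; 52 ft³ remain.
Put 13 ft³ in storage unit 7; 39 ft³ remain.
Put 34 ft³ in storage unit 7; 5 ft³ remain.

7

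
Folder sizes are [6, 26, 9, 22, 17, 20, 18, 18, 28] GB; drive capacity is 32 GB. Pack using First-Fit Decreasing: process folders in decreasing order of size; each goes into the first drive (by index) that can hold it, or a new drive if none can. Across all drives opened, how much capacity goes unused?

60

Sorted descending: 28, 26, 22, 20, 18, 18, 17, 9, 6.
28 GB → drive 1 (remaining 4 GB)
26 GB → drive 2 (remaining 6 GB)
22 GB → drive 3 (remaining 10 GB)
20 GB → drive 4 (remaining 12 GB)
18 GB → drive 5 (remaining 14 GB)
18 GB → drive 6 (remaining 14 GB)
17 GB → drive 7 (remaining 15 GB)
9 GB → drive 3 (remaining 1 GB)
6 GB → drive 2 (remaining 0 GB)
7 drives × 32 GB = 224 GB; used 164 GB; unused 60 GB.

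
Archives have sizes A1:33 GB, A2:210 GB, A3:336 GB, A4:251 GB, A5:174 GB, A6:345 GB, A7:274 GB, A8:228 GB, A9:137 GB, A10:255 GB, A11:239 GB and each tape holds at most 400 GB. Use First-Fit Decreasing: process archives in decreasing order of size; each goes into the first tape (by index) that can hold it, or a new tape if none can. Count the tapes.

8

Sorted descending: 345, 336, 274, 255, 251, 239, 228, 210, 174, 137, 33.
345 GB → tape 1 (remaining 55 GB)
336 GB → tape 2 (remaining 64 GB)
274 GB → tape 3 (remaining 126 GB)
255 GB → tape 4 (remaining 145 GB)
251 GB → tape 5 (remaining 149 GB)
239 GB → tape 6 (remaining 161 GB)
228 GB → tape 7 (remaining 172 GB)
210 GB → tape 8 (remaining 190 GB)
174 GB → tape 8 (remaining 16 GB)
137 GB → tape 4 (remaining 8 GB)
33 GB → tape 1 (remaining 22 GB)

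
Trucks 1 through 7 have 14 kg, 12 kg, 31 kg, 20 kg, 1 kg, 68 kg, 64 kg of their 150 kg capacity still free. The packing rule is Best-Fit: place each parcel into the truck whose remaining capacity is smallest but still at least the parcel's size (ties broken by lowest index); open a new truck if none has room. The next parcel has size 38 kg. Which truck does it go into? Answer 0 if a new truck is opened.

7

Trucks with room: truck 6 (68 kg), truck 7 (64 kg).
Tightest fit is truck 7 with 64 kg free.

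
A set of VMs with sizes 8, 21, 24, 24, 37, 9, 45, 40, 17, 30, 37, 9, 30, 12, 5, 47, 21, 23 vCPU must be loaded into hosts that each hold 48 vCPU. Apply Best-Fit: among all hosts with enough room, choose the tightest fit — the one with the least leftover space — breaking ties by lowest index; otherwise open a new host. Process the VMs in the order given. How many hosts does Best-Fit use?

Put 8 vCPU in host 1; 40 vCPU remain.
Put 21 vCPU in host 1; 19 vCPU remain.
Put 24 vCPU in host 2; 24 vCPU remain.
Put 24 vCPU in host 2; 0 vCPU remain.
Put 37 vCPU in host 3; 11 vCPU remain.
Put 9 vCPU in host 3; 2 vCPU remain.
Put 45 vCPU in host 4; 3 vCPU remain.
Put 40 vCPU in host 5; 8 vCPU remain.
Put 17 vCPU in host 1; 2 vCPU remain.
Put 30 vCPU in host 6; 18 vCPU remain.
Put 37 vCPU in host 7; 11 vCPU remain.
Put 9 vCPU in host 7; 2 vCPU remain.
Put 30 vCPU in host 8; 18 vCPU remain.
Put 12 vCPU in host 6; 6 vCPU remain.
Put 5 vCPU in host 6; 1 vCPU remain.
Put 47 vCPU in host 9; 1 vCPU remain.
Put 21 vCPU in host 10; 27 vCPU remain.
Put 23 vCPU in host 10; 4 vCPU remain.
Final hosts: [8,21,17] [24,24] [37,9] [45] [40] [30,12,5] [37,9] [30] [47] [21,23].

10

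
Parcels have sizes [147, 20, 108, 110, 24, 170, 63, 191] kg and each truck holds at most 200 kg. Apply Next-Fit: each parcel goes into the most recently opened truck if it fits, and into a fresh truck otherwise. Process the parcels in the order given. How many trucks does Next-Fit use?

6

truck 1: place 147 kg, 53 kg left
truck 1: place 20 kg, 33 kg left
truck 2: place 108 kg, 92 kg left
truck 3: place 110 kg, 90 kg left
truck 3: place 24 kg, 66 kg left
truck 4: place 170 kg, 30 kg left
truck 5: place 63 kg, 137 kg left
truck 6: place 191 kg, 9 kg left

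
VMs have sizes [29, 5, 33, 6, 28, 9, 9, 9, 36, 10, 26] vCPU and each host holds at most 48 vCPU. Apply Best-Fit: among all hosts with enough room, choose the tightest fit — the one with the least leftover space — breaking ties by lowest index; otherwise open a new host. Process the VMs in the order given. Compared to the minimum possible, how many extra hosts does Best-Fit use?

0

Best-Fit: [29,5,6] [33,9] [28,9,9] [36,10] [26] → 5 hosts.
Total size 200 vCPU; any packing needs at least ⌈200/48⌉ = 5 hosts.
So 5 is already optimal.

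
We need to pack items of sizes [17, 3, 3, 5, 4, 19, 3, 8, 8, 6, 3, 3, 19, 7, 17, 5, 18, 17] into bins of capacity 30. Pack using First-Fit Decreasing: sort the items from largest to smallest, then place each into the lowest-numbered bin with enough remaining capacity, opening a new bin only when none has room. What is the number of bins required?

Sorted descending: 19, 19, 18, 17, 17, 17, 8, 8, 7, 6, 5, 5, 4, 3, 3, 3, 3, 3.
19 → bin 1 (remaining 11)
19 → bin 2 (remaining 11)
18 → bin 3 (remaining 12)
17 → bin 4 (remaining 13)
17 → bin 5 (remaining 13)
17 → bin 6 (remaining 13)
8 → bin 1 (remaining 3)
8 → bin 2 (remaining 3)
7 → bin 3 (remaining 5)
6 → bin 4 (remaining 7)
5 → bin 3 (remaining 0)
5 → bin 4 (remaining 2)
4 → bin 5 (remaining 9)
3 → bin 1 (remaining 0)
3 → bin 2 (remaining 0)
3 → bin 5 (remaining 6)
3 → bin 5 (remaining 3)
3 → bin 5 (remaining 0)

6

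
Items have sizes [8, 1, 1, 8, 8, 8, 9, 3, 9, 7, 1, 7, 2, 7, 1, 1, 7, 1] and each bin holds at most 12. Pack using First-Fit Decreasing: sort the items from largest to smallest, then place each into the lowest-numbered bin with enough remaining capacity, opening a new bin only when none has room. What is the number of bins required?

Sorted descending: 9, 9, 8, 8, 8, 8, 7, 7, 7, 7, 3, 2, 1, 1, 1, 1, 1, 1.
bin 1: place 9, 3 left
bin 2: place 9, 3 left
bin 3: place 8, 4 left
bin 4: place 8, 4 left
bin 5: place 8, 4 left
bin 6: place 8, 4 left
bin 7: place 7, 5 left
bin 8: place 7, 5 left
bin 9: place 7, 5 left
bin 10: place 7, 5 left
bin 1: place 3, 0 left
bin 2: place 2, 1 left
bin 2: place 1, 0 left
bin 3: place 1, 3 left
bin 3: place 1, 2 left
bin 3: place 1, 1 left
bin 3: place 1, 0 left
bin 4: place 1, 3 left
Final bins: [9,3] [9,2,1] [8,1,1,1,1] [8,1] [8] [8] [7] [7] [7] [7].

10 bins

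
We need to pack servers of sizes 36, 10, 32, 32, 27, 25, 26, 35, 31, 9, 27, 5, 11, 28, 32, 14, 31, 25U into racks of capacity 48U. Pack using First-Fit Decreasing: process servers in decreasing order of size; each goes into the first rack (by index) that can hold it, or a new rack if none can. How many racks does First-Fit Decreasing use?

13

Sorted descending: 36, 35, 32, 32, 32, 31, 31, 28, 27, 27, 26, 25, 25, 14, 11, 10, 9, 5.
Put 36U in rack 1; 12U remain.
Put 35U in rack 2; 13U remain.
Put 32U in rack 3; 16U remain.
Put 32U in rack 4; 16U remain.
Put 32U in rack 5; 16U remain.
Put 31U in rack 6; 17U remain.
Put 31U in rack 7; 17U remain.
Put 28U in rack 8; 20U remain.
Put 27U in rack 9; 21U remain.
Put 27U in rack 10; 21U remain.
Put 26U in rack 11; 22U remain.
Put 25U in rack 12; 23U remain.
Put 25U in rack 13; 23U remain.
Put 14U in rack 3; 2U remain.
Put 11U in rack 1; 1U remain.
Put 10U in rack 2; 3U remain.
Put 9U in rack 4; 7U remain.
Put 5U in rack 4; 2U remain.
Final racks: [36,11] [35,10] [32,14] [32,9,5] [32] [31] [31] [28] [27] [27] [26] [25] [25].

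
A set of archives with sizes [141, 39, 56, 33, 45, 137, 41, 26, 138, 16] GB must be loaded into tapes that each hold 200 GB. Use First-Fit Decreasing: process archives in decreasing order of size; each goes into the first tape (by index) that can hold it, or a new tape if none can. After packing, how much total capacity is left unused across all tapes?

128

Sorted descending: 141, 138, 137, 56, 45, 41, 39, 33, 26, 16.
141 GB → tape 1 (remaining 59 GB)
138 GB → tape 2 (remaining 62 GB)
137 GB → tape 3 (remaining 63 GB)
56 GB → tape 1 (remaining 3 GB)
45 GB → tape 2 (remaining 17 GB)
41 GB → tape 3 (remaining 22 GB)
39 GB → tape 4 (remaining 161 GB)
33 GB → tape 4 (remaining 128 GB)
26 GB → tape 4 (remaining 102 GB)
16 GB → tape 2 (remaining 1 GB)
4 tapes × 200 GB = 800 GB; used 672 GB; unused 128 GB.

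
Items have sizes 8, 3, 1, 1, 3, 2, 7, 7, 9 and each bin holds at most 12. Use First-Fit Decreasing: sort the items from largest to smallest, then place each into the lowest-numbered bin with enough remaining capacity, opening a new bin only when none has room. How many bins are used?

4

Sorted descending: 9, 8, 7, 7, 3, 3, 2, 1, 1.
Put 9 in bin 1; 3 remain.
Put 8 in bin 2; 4 remain.
Put 7 in bin 3; 5 remain.
Put 7 in bin 4; 5 remain.
Put 3 in bin 1; 0 remain.
Put 3 in bin 2; 1 remain.
Put 2 in bin 3; 3 remain.
Put 1 in bin 2; 0 remain.
Put 1 in bin 3; 2 remain.
Final bins: [9,3] [8,3,1] [7,2,1] [7].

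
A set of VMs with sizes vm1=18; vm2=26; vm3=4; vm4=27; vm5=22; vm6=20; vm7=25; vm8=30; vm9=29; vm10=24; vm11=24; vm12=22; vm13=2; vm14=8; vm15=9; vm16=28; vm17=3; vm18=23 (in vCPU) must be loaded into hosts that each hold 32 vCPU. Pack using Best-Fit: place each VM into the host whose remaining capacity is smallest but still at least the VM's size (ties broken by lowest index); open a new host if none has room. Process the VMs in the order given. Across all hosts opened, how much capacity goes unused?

Put vm1 (18 vCPU) in host 1; 14 vCPU remain.
Put vm2 (26 vCPU) in host 2; 6 vCPU remain.
Put vm3 (4 vCPU) in host 2; 2 vCPU remain.
Put vm4 (27 vCPU) in host 3; 5 vCPU remain.
Put vm5 (22 vCPU) in host 4; 10 vCPU remain.
Put vm6 (20 vCPU) in host 5; 12 vCPU remain.
Put vm7 (25 vCPU) in host 6; 7 vCPU remain.
Put vm8 (30 vCPU) in host 7; 2 vCPU remain.
Put vm9 (29 vCPU) in host 8; 3 vCPU remain.
Put vm10 (24 vCPU) in host 9; 8 vCPU remain.
Put vm11 (24 vCPU) in host 10; 8 vCPU remain.
Put vm12 (22 vCPU) in host 11; 10 vCPU remain.
Put vm13 (2 vCPU) in host 2; 0 vCPU remain.
Put vm14 (8 vCPU) in host 9; 0 vCPU remain.
Put vm15 (9 vCPU) in host 4; 1 vCPU remain.
Put vm16 (28 vCPU) in host 12; 4 vCPU remain.
Put vm17 (3 vCPU) in host 8; 0 vCPU remain.
Put vm18 (23 vCPU) in host 13; 9 vCPU remain.
13 hosts × 32 vCPU = 416 vCPU; used 344 vCPU; unused 72 vCPU.

72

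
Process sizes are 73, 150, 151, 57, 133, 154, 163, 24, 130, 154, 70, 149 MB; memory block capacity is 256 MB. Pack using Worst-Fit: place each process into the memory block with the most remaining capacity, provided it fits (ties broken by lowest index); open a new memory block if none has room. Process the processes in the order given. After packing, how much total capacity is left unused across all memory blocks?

640

73 MB → memory block 1 (remaining 183 MB)
150 MB → memory block 1 (remaining 33 MB)
151 MB → memory block 2 (remaining 105 MB)
57 MB → memory block 2 (remaining 48 MB)
133 MB → memory block 3 (remaining 123 MB)
154 MB → memory block 4 (remaining 102 MB)
163 MB → memory block 5 (remaining 93 MB)
24 MB → memory block 3 (remaining 99 MB)
130 MB → memory block 6 (remaining 126 MB)
154 MB → memory block 7 (remaining 102 MB)
70 MB → memory block 6 (remaining 56 MB)
149 MB → memory block 8 (remaining 107 MB)
8 memory blocks × 256 MB = 2048 MB; used 1408 MB; unused 640 MB.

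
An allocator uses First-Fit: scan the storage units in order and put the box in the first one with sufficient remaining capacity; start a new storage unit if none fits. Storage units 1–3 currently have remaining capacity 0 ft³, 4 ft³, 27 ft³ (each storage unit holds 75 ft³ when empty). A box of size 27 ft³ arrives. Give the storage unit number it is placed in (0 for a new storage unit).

3

Storage units with room: storage unit 3 (27 ft³).
The first with room is storage unit 3.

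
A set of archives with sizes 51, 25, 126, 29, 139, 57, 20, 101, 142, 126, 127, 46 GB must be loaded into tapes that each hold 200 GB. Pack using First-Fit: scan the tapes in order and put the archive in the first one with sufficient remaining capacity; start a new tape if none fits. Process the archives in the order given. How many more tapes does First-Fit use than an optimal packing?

1

First-Fit: [51,25,29,57,20] [126,46] [139] [101] [142] [126] [127] → 7 tapes.
6 archives exceed 100 GB (half the capacity), and no two of those can share a tape, so at least 6 tapes are needed.
An optimal packing achieves that bound: [142,57] [139,51] [127,46,25] [126,29,20] [126] [101] → 6 tapes.
Excess: 7 − 6 = 1.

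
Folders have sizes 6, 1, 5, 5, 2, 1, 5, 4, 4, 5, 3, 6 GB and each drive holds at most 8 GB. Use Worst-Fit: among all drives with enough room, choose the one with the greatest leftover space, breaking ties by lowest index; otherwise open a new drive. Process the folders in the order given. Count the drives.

7

6 GB → drive 1 (remaining 2 GB)
1 GB → drive 1 (remaining 1 GB)
5 GB → drive 2 (remaining 3 GB)
5 GB → drive 3 (remaining 3 GB)
2 GB → drive 2 (remaining 1 GB)
1 GB → drive 3 (remaining 2 GB)
5 GB → drive 4 (remaining 3 GB)
4 GB → drive 5 (remaining 4 GB)
4 GB → drive 5 (remaining 0 GB)
5 GB → drive 6 (remaining 3 GB)
3 GB → drive 4 (remaining 0 GB)
6 GB → drive 7 (remaining 2 GB)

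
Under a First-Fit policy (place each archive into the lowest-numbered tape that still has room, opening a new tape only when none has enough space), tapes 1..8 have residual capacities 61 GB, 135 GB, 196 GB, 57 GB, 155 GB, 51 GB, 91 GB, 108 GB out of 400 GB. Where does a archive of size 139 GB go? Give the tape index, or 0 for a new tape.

Tapes with room: tape 3 (196 GB), tape 5 (155 GB).
The first with room is tape 3.

3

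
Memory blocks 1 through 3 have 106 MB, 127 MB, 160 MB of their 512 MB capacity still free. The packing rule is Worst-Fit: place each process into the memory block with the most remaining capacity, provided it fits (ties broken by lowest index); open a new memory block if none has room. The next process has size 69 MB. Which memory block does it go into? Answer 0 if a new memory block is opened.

3

Memory blocks with room: memory block 1 (106 MB), memory block 2 (127 MB), memory block 3 (160 MB).
Most room is memory block 3 with 160 MB free.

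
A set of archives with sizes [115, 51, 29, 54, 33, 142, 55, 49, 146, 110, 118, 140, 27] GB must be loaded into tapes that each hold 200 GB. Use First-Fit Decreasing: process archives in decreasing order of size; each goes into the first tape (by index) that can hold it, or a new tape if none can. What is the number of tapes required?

Sorted descending: 146, 142, 140, 118, 115, 110, 55, 54, 51, 49, 33, 29, 27.
tape 1: place 146 GB, 54 GB left
tape 2: place 142 GB, 58 GB left
tape 3: place 140 GB, 60 GB left
tape 4: place 118 GB, 82 GB left
tape 5: place 115 GB, 85 GB left
tape 6: place 110 GB, 90 GB left
tape 2: place 55 GB, 3 GB left
tape 1: place 54 GB, 0 GB left
tape 3: place 51 GB, 9 GB left
tape 4: place 49 GB, 33 GB left
tape 4: place 33 GB, 0 GB left
tape 5: place 29 GB, 56 GB left
tape 5: place 27 GB, 29 GB left
Final tapes: [146,54] [142,55] [140,51] [118,49,33] [115,29,27] [110].

6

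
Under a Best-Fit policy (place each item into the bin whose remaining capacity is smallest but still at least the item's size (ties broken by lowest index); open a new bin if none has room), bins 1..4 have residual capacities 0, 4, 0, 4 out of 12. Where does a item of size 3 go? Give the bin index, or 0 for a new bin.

Bins with room: bin 2 (4), bin 4 (4).
Tightest fit is bin 2 with 4 free.

2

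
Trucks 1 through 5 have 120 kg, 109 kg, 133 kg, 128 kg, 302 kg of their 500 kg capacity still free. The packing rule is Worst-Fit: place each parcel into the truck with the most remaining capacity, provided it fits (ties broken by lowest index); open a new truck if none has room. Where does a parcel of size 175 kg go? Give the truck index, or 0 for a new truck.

5

Trucks with room: truck 5 (302 kg).
Most room is truck 5 with 302 kg free.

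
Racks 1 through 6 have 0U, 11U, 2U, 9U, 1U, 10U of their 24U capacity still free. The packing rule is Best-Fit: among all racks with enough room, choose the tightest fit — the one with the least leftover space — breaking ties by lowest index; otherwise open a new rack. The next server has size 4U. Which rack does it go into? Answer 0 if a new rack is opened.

4

Racks with room: rack 2 (11U), rack 4 (9U), rack 6 (10U).
Tightest fit is rack 4 with 9U free.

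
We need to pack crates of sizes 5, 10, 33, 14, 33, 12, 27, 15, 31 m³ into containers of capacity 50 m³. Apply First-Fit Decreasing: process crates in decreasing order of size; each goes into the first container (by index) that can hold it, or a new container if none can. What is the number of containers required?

4 containers

Sorted descending: 33, 33, 31, 27, 15, 14, 12, 10, 5.
container 1: place 33 m³, 17 m³ left
container 2: place 33 m³, 17 m³ left
container 3: place 31 m³, 19 m³ left
container 4: place 27 m³, 23 m³ left
container 1: place 15 m³, 2 m³ left
container 2: place 14 m³, 3 m³ left
container 3: place 12 m³, 7 m³ left
container 4: place 10 m³, 13 m³ left
container 3: place 5 m³, 2 m³ left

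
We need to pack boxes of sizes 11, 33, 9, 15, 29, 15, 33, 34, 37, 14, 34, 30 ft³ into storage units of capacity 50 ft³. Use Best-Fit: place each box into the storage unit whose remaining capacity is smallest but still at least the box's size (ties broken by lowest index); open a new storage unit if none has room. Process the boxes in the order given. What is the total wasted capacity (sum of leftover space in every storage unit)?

11 ft³ → storage unit 1 (remaining 39 ft³)
33 ft³ → storage unit 1 (remaining 6 ft³)
9 ft³ → storage unit 2 (remaining 41 ft³)
15 ft³ → storage unit 2 (remaining 26 ft³)
29 ft³ → storage unit 3 (remaining 21 ft³)
15 ft³ → storage unit 3 (remaining 6 ft³)
33 ft³ → storage unit 4 (remaining 17 ft³)
34 ft³ → storage unit 5 (remaining 16 ft³)
37 ft³ → storage unit 6 (remaining 13 ft³)
14 ft³ → storage unit 5 (remaining 2 ft³)
34 ft³ → storage unit 7 (remaining 16 ft³)
30 ft³ → storage unit 8 (remaining 20 ft³)
8 storage units × 50 ft³ = 400 ft³; used 294 ft³; unused 106 ft³.

106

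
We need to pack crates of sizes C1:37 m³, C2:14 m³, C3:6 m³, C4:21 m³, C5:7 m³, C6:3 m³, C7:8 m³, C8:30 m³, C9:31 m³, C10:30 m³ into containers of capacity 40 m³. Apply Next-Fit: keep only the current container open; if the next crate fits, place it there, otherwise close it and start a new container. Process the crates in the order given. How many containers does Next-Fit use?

container 1: place C1 (37 m³), 3 m³ left
container 2: place C2 (14 m³), 26 m³ left
container 2: place C3 (6 m³), 20 m³ left
container 3: place C4 (21 m³), 19 m³ left
container 3: place C5 (7 m³), 12 m³ left
container 3: place C6 (3 m³), 9 m³ left
container 3: place C7 (8 m³), 1 m³ left
container 4: place C8 (30 m³), 10 m³ left
container 5: place C9 (31 m³), 9 m³ left
container 6: place C10 (30 m³), 10 m³ left

6 containers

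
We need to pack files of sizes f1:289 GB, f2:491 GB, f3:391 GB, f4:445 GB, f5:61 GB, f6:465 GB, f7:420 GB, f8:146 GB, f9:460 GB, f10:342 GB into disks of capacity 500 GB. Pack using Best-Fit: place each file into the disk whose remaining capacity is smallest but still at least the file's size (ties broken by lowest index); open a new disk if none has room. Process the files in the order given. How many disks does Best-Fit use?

f1 (289 GB) → disk 1 (remaining 211 GB)
f2 (491 GB) → disk 2 (remaining 9 GB)
f3 (391 GB) → disk 3 (remaining 109 GB)
f4 (445 GB) → disk 4 (remaining 55 GB)
f5 (61 GB) → disk 3 (remaining 48 GB)
f6 (465 GB) → disk 5 (remaining 35 GB)
f7 (420 GB) → disk 6 (remaining 80 GB)
f8 (146 GB) → disk 1 (remaining 65 GB)
f9 (460 GB) → disk 7 (remaining 40 GB)
f10 (342 GB) → disk 8 (remaining 158 GB)

8 disks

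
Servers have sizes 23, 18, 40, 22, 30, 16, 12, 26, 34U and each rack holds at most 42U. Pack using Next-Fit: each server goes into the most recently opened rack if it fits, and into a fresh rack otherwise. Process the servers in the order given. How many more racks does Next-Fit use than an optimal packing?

1

Next-Fit: [23,18] [40] [22] [30] [16,12] [26] [34] → 7 racks.
Total size 221U; any packing needs at least ⌈221/42⌉ = 6 racks.
An optimal packing achieves that bound: [40] [34] [30,12] [26,16] [23,18] [22] → 6 racks.
Excess: 7 − 6 = 1.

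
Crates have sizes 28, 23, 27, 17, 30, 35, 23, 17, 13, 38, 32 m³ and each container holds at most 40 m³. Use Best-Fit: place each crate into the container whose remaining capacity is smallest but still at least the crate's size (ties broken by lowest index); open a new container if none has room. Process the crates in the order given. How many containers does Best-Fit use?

28 m³ → container 1 (remaining 12 m³)
23 m³ → container 2 (remaining 17 m³)
27 m³ → container 3 (remaining 13 m³)
17 m³ → container 2 (remaining 0 m³)
30 m³ → container 4 (remaining 10 m³)
35 m³ → container 5 (remaining 5 m³)
23 m³ → container 6 (remaining 17 m³)
17 m³ → container 6 (remaining 0 m³)
13 m³ → container 3 (remaining 0 m³)
38 m³ → container 7 (remaining 2 m³)
32 m³ → container 8 (remaining 8 m³)

8 containers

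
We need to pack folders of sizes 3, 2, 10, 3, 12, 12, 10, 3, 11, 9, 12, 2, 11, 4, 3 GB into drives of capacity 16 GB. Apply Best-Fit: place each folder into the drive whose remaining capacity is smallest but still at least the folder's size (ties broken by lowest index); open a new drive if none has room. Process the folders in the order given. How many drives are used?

8 drives

Put 3 GB in drive 1; 13 GB remain.
Put 2 GB in drive 1; 11 GB remain.
Put 10 GB in drive 1; 1 GB remain.
Put 3 GB in drive 2; 13 GB remain.
Put 12 GB in drive 2; 1 GB remain.
Put 12 GB in drive 3; 4 GB remain.
Put 10 GB in drive 4; 6 GB remain.
Put 3 GB in drive 3; 1 GB remain.
Put 11 GB in drive 5; 5 GB remain.
Put 9 GB in drive 6; 7 GB remain.
Put 12 GB in drive 7; 4 GB remain.
Put 2 GB in drive 7; 2 GB remain.
Put 11 GB in drive 8; 5 GB remain.
Put 4 GB in drive 5; 1 GB remain.
Put 3 GB in drive 8; 2 GB remain.
Final drives: [3,2,10] [3,12] [12,3] [10] [11,4] [9] [12,2] [11,3].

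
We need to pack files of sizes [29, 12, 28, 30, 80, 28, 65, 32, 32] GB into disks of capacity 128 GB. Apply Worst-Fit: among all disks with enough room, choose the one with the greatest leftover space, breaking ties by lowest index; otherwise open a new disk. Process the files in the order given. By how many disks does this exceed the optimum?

1

Worst-Fit: [29,12,28,30] [80,28] [65,32] [32] → 4 disks.
Total size 336 GB; any packing needs at least ⌈336/128⌉ = 3 disks.
An optimal packing achieves that bound: [80,32,12] [65,32,30] [29,28,28] → 3 disks.
Excess: 4 − 3 = 1.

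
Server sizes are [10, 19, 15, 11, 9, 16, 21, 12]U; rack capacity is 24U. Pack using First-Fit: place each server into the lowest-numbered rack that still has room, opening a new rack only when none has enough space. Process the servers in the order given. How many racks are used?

6

rack 1: place 10U, 14U left
rack 2: place 19U, 5U left
rack 3: place 15U, 9U left
rack 1: place 11U, 3U left
rack 3: place 9U, 0U left
rack 4: place 16U, 8U left
rack 5: place 21U, 3U left
rack 6: place 12U, 12U left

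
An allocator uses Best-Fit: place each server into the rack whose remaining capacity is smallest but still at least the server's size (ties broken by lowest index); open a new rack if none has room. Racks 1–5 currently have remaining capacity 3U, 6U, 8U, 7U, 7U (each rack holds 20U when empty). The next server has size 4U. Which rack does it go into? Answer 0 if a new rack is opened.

Racks with room: rack 2 (6U), rack 3 (8U), rack 4 (7U), rack 5 (7U).
Tightest fit is rack 2 with 6U free.

2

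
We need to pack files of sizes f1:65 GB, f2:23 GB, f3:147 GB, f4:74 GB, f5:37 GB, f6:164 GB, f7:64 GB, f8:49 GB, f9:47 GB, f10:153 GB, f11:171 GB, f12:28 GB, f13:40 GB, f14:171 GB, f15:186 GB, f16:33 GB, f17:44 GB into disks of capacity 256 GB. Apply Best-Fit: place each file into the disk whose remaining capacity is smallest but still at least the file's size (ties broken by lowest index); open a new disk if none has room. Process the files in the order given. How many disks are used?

f1 (65 GB) → disk 1 (remaining 191 GB)
f2 (23 GB) → disk 1 (remaining 168 GB)
f3 (147 GB) → disk 1 (remaining 21 GB)
f4 (74 GB) → disk 2 (remaining 182 GB)
f5 (37 GB) → disk 2 (remaining 145 GB)
f6 (164 GB) → disk 3 (remaining 92 GB)
f7 (64 GB) → disk 3 (remaining 28 GB)
f8 (49 GB) → disk 2 (remaining 96 GB)
f9 (47 GB) → disk 2 (remaining 49 GB)
f10 (153 GB) → disk 4 (remaining 103 GB)
f11 (171 GB) → disk 5 (remaining 85 GB)
f12 (28 GB) → disk 3 (remaining 0 GB)
f13 (40 GB) → disk 2 (remaining 9 GB)
f14 (171 GB) → disk 6 (remaining 85 GB)
f15 (186 GB) → disk 7 (remaining 70 GB)
f16 (33 GB) → disk 7 (remaining 37 GB)
f17 (44 GB) → disk 5 (remaining 41 GB)

7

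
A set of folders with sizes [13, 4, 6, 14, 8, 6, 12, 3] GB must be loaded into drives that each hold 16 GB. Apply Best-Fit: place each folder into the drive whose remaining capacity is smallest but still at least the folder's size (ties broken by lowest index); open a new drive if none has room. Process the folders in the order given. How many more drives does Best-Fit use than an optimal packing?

Best-Fit: [13,3] [4,6,6] [14] [8] [12] → 5 drives.
Total size 66 GB; any packing needs at least ⌈66/16⌉ = 5 drives.
So 5 is already optimal.

0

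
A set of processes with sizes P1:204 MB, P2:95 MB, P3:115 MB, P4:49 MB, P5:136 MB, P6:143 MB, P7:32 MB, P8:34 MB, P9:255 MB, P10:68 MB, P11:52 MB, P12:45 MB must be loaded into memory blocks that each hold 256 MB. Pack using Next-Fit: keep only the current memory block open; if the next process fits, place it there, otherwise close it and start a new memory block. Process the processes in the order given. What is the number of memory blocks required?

Put P1 (204 MB) in memory block 1; 52 MB remain.
Put P2 (95 MB) in memory block 2; 161 MB remain.
Put P3 (115 MB) in memory block 2; 46 MB remain.
Put P4 (49 MB) in memory block 3; 207 MB remain.
Put P5 (136 MB) in memory block 3; 71 MB remain.
Put P6 (143 MB) in memory block 4; 113 MB remain.
Put P7 (32 MB) in memory block 4; 81 MB remain.
Put P8 (34 MB) in memory block 4; 47 MB remain.
Put P9 (255 MB) in memory block 5; 1 MB remain.
Put P10 (68 MB) in memory block 6; 188 MB remain.
Put P11 (52 MB) in memory block 6; 136 MB remain.
Put P12 (45 MB) in memory block 6; 91 MB remain.

6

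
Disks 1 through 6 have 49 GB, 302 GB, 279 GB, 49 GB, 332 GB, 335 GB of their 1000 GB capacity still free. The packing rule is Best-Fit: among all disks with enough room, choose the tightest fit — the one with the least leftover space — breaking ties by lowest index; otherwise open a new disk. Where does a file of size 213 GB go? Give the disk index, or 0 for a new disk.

3

Disks with room: disk 2 (302 GB), disk 3 (279 GB), disk 5 (332 GB), disk 6 (335 GB).
Tightest fit is disk 3 with 279 GB free.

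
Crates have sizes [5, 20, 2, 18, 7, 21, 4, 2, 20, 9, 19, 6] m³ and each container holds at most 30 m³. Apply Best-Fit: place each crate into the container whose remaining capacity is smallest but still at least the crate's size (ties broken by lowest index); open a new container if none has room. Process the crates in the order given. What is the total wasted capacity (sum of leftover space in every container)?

17

container 1: place 5 m³, 25 m³ left
container 1: place 20 m³, 5 m³ left
container 1: place 2 m³, 3 m³ left
container 2: place 18 m³, 12 m³ left
container 2: place 7 m³, 5 m³ left
container 3: place 21 m³, 9 m³ left
container 2: place 4 m³, 1 m³ left
container 1: place 2 m³, 1 m³ left
container 4: place 20 m³, 10 m³ left
container 3: place 9 m³, 0 m³ left
container 5: place 19 m³, 11 m³ left
container 4: place 6 m³, 4 m³ left
5 containers × 30 m³ = 150 m³; used 133 m³; unused 17 m³.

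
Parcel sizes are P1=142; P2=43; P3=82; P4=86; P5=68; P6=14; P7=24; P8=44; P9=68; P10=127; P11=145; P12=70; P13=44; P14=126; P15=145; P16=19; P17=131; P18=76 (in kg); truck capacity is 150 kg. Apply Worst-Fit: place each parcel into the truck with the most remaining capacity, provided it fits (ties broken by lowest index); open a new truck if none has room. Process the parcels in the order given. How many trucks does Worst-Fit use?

11

P1 (142 kg) → truck 1 (remaining 8 kg)
P2 (43 kg) → truck 2 (remaining 107 kg)
P3 (82 kg) → truck 2 (remaining 25 kg)
P4 (86 kg) → truck 3 (remaining 64 kg)
P5 (68 kg) → truck 4 (remaining 82 kg)
P6 (14 kg) → truck 4 (remaining 68 kg)
P7 (24 kg) → truck 4 (remaining 44 kg)
P8 (44 kg) → truck 3 (remaining 20 kg)
P9 (68 kg) → truck 5 (remaining 82 kg)
P10 (127 kg) → truck 6 (remaining 23 kg)
P11 (145 kg) → truck 7 (remaining 5 kg)
P12 (70 kg) → truck 5 (remaining 12 kg)
P13 (44 kg) → truck 4 (remaining 0 kg)
P14 (126 kg) → truck 8 (remaining 24 kg)
P15 (145 kg) → truck 9 (remaining 5 kg)
P16 (19 kg) → truck 2 (remaining 6 kg)
P17 (131 kg) → truck 10 (remaining 19 kg)
P18 (76 kg) → truck 11 (remaining 74 kg)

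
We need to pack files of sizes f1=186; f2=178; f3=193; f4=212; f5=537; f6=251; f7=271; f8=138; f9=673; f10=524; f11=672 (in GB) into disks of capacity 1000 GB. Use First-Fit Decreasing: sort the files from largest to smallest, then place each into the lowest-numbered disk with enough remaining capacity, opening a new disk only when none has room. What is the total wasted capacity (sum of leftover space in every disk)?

1165

Sorted descending: 673, 672, 537, 524, 271, 251, 212, 193, 186, 178, 138.
disk 1: place 673 GB, 327 GB left
disk 2: place 672 GB, 328 GB left
disk 3: place 537 GB, 463 GB left
disk 4: place 524 GB, 476 GB left
disk 1: place 271 GB, 56 GB left
disk 2: place 251 GB, 77 GB left
disk 3: place 212 GB, 251 GB left
disk 3: place 193 GB, 58 GB left
disk 4: place 186 GB, 290 GB left
disk 4: place 178 GB, 112 GB left
disk 5: place 138 GB, 862 GB left
5 disks × 1000 GB = 5000 GB; used 3835 GB; unused 1165 GB.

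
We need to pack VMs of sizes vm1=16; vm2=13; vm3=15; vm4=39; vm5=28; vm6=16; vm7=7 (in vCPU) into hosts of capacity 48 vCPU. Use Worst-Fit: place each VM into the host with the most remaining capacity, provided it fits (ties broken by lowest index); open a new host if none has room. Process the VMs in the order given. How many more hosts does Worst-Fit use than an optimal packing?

Worst-Fit: [16,13,15] [39,7] [28,16] → 3 hosts.
Total size 134 vCPU; any packing needs at least ⌈134/48⌉ = 3 hosts.
So 3 is already optimal.

0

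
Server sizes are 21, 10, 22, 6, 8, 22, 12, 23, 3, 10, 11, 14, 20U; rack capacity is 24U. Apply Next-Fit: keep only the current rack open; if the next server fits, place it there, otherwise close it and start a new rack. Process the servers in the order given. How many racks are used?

10 racks

rack 1: place 21U, 3U left
rack 2: place 10U, 14U left
rack 3: place 22U, 2U left
rack 4: place 6U, 18U left
rack 4: place 8U, 10U left
rack 5: place 22U, 2U left
rack 6: place 12U, 12U left
rack 7: place 23U, 1U left
rack 8: place 3U, 21U left
rack 8: place 10U, 11U left
rack 8: place 11U, 0U left
rack 9: place 14U, 10U left
rack 10: place 20U, 4U left
Final racks: [21] [10] [22] [6,8] [22] [12] [23] [3,10,11] [14] [20].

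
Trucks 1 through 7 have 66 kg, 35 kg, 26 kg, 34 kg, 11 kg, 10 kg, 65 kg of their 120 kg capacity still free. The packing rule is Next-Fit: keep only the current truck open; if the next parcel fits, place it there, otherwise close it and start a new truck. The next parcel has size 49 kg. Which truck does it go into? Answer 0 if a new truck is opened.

Next-Fit only looks at truck 7, which has 65 kg free.
49 kg fits there.

7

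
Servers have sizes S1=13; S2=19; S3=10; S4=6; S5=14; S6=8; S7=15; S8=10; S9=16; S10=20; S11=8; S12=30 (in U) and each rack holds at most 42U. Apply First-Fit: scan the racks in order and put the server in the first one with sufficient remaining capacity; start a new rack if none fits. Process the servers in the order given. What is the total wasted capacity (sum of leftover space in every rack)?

41

rack 1: place S1 (13U), 29U left
rack 1: place S2 (19U), 10U left
rack 1: place S3 (10U), 0U left
rack 2: place S4 (6U), 36U left
rack 2: place S5 (14U), 22U left
rack 2: place S6 (8U), 14U left
rack 3: place S7 (15U), 27U left
rack 2: place S8 (10U), 4U left
rack 3: place S9 (16U), 11U left
rack 4: place S10 (20U), 22U left
rack 3: place S11 (8U), 3U left
rack 5: place S12 (30U), 12U left
5 racks × 42U = 210U; used 169U; unused 41U.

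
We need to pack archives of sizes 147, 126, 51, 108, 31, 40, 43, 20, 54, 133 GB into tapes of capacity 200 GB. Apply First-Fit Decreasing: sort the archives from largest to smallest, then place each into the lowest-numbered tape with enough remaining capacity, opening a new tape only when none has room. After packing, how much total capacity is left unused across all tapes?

47

Sorted descending: 147, 133, 126, 108, 54, 51, 43, 40, 31, 20.
Put 147 GB in tape 1; 53 GB remain.
Put 133 GB in tape 2; 67 GB remain.
Put 126 GB in tape 3; 74 GB remain.
Put 108 GB in tape 4; 92 GB remain.
Put 54 GB in tape 2; 13 GB remain.
Put 51 GB in tape 1; 2 GB remain.
Put 43 GB in tape 3; 31 GB remain.
Put 40 GB in tape 4; 52 GB remain.
Put 31 GB in tape 3; 0 GB remain.
Put 20 GB in tape 4; 32 GB remain.
4 tapes × 200 GB = 800 GB; used 753 GB; unused 47 GB.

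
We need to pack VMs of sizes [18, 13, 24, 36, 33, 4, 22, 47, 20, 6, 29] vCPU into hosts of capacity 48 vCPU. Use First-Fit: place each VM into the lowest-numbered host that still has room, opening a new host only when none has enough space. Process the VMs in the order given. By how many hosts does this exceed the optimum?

First-Fit: [18,13,4,6] [24,22] [36] [33] [47] [20] [29] → 7 hosts.
Total size 252 vCPU; any packing needs at least ⌈252/48⌉ = 6 hosts.
An optimal packing achieves that bound: [47] [36,6,4] [33,13] [29,18] [24,22] [20] → 6 hosts.
Excess: 7 − 6 = 1.

1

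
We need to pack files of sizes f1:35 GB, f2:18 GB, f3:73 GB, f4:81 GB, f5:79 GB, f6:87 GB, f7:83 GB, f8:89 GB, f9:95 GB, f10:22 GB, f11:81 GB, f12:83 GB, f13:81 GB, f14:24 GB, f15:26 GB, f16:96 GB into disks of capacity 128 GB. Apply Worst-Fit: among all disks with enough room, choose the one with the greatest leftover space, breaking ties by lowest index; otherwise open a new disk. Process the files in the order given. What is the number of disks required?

11

f1 (35 GB) → disk 1 (remaining 93 GB)
f2 (18 GB) → disk 1 (remaining 75 GB)
f3 (73 GB) → disk 1 (remaining 2 GB)
f4 (81 GB) → disk 2 (remaining 47 GB)
f5 (79 GB) → disk 3 (remaining 49 GB)
f6 (87 GB) → disk 4 (remaining 41 GB)
f7 (83 GB) → disk 5 (remaining 45 GB)
f8 (89 GB) → disk 6 (remaining 39 GB)
f9 (95 GB) → disk 7 (remaining 33 GB)
f10 (22 GB) → disk 3 (remaining 27 GB)
f11 (81 GB) → disk 8 (remaining 47 GB)
f12 (83 GB) → disk 9 (remaining 45 GB)
f13 (81 GB) → disk 10 (remaining 47 GB)
f14 (24 GB) → disk 2 (remaining 23 GB)
f15 (26 GB) → disk 8 (remaining 21 GB)
f16 (96 GB) → disk 11 (remaining 32 GB)
Final disks: [35,18,73] [81,24] [79,22] [87] [83] [89] [95] [81,26] [83] [81] [96].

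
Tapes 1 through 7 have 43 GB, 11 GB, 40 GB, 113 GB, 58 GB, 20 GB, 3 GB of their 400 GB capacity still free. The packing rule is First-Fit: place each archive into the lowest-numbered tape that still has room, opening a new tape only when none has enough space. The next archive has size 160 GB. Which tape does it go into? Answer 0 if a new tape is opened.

No tape has ≥ 160 GB free, so a new tape is opened.

0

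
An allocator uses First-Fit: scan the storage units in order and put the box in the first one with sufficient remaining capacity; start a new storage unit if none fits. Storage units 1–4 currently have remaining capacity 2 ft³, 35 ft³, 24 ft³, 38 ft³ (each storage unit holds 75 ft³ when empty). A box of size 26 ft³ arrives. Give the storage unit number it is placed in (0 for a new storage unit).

2

Storage units with room: storage unit 2 (35 ft³), storage unit 4 (38 ft³).
The first with room is storage unit 2.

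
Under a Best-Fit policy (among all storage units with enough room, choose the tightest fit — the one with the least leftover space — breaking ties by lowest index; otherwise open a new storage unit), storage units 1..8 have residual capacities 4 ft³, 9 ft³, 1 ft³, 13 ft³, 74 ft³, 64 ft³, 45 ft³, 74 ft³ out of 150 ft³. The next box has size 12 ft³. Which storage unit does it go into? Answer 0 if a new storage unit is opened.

4

Storage units with room: storage unit 4 (13 ft³), storage unit 5 (74 ft³), storage unit 6 (64 ft³), storage unit 7 (45 ft³), storage unit 8 (74 ft³).
Tightest fit is storage unit 4 with 13 ft³ free.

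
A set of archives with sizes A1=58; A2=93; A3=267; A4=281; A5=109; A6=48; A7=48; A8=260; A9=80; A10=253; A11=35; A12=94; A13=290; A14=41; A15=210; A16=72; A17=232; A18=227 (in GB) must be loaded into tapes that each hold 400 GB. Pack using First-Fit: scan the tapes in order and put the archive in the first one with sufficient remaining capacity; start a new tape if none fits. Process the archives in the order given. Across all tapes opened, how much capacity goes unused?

A1 (58 GB) → tape 1 (remaining 342 GB)
A2 (93 GB) → tape 1 (remaining 249 GB)
A3 (267 GB) → tape 2 (remaining 133 GB)
A4 (281 GB) → tape 3 (remaining 119 GB)
A5 (109 GB) → tape 1 (remaining 140 GB)
A6 (48 GB) → tape 1 (remaining 92 GB)
A7 (48 GB) → tape 1 (remaining 44 GB)
A8 (260 GB) → tape 4 (remaining 140 GB)
A9 (80 GB) → tape 2 (remaining 53 GB)
A10 (253 GB) → tape 5 (remaining 147 GB)
A11 (35 GB) → tape 1 (remaining 9 GB)
A12 (94 GB) → tape 3 (remaining 25 GB)
A13 (290 GB) → tape 6 (remaining 110 GB)
A14 (41 GB) → tape 2 (remaining 12 GB)
A15 (210 GB) → tape 7 (remaining 190 GB)
A16 (72 GB) → tape 4 (remaining 68 GB)
A17 (232 GB) → tape 8 (remaining 168 GB)
A18 (227 GB) → tape 9 (remaining 173 GB)
9 tapes × 400 GB = 3600 GB; used 2698 GB; unused 902 GB.

902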